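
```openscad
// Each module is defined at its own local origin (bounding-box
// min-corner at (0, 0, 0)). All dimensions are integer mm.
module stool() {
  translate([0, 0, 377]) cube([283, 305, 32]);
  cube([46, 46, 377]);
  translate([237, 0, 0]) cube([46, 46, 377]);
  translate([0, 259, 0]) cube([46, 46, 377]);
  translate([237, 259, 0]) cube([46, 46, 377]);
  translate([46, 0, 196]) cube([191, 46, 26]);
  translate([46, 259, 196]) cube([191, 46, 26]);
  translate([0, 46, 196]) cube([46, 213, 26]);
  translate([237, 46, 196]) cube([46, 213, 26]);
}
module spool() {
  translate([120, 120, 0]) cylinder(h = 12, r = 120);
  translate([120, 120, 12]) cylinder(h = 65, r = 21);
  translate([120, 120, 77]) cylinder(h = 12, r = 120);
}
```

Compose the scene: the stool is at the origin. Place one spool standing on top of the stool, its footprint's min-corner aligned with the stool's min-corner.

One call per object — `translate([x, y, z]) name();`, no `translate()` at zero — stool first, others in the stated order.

stool();
translate([0, 0, 409]) spool();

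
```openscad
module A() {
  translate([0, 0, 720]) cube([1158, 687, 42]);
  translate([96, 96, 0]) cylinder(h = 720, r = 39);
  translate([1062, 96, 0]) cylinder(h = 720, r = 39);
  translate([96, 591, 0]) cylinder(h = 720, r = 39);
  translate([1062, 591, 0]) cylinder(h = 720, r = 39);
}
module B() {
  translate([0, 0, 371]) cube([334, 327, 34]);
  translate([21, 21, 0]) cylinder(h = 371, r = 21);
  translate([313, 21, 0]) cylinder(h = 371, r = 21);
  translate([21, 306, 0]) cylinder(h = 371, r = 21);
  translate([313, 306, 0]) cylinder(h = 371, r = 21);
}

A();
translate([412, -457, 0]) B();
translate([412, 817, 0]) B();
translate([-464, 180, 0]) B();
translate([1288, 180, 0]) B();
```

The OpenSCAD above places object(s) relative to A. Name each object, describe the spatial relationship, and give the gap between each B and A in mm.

A is a table. B is a stool. Four stools sit around the table at the −y, +y, −x, +x sides. The gap between each stool and the table is 130 mm.

Each stool's nearest face is 130 mm from the table's bounding box.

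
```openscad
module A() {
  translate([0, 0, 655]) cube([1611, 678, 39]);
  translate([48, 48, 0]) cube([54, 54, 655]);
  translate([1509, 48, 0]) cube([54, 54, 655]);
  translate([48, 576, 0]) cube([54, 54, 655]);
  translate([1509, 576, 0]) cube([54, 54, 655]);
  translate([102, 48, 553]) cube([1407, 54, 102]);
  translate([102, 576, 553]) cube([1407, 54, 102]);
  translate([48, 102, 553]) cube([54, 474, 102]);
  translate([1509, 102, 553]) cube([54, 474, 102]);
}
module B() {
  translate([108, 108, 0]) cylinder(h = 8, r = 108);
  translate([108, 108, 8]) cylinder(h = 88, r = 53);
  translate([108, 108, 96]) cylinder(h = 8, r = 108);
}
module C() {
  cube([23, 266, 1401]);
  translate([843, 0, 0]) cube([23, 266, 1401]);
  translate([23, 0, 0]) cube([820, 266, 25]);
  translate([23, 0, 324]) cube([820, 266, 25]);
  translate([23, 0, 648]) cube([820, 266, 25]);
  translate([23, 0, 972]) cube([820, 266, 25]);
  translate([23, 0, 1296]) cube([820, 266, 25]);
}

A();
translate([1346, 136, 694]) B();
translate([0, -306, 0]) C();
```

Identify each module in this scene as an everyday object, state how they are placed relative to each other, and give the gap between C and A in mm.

The bookshelf's nearest face is 40 mm from the table's −y face.

A is a table. B is a spool. C is a bookshelf. The spool is on top of the table. The bookshelf is on the floor beside the table on its −y side. The gap between the bookshelf and the table is 40 mm.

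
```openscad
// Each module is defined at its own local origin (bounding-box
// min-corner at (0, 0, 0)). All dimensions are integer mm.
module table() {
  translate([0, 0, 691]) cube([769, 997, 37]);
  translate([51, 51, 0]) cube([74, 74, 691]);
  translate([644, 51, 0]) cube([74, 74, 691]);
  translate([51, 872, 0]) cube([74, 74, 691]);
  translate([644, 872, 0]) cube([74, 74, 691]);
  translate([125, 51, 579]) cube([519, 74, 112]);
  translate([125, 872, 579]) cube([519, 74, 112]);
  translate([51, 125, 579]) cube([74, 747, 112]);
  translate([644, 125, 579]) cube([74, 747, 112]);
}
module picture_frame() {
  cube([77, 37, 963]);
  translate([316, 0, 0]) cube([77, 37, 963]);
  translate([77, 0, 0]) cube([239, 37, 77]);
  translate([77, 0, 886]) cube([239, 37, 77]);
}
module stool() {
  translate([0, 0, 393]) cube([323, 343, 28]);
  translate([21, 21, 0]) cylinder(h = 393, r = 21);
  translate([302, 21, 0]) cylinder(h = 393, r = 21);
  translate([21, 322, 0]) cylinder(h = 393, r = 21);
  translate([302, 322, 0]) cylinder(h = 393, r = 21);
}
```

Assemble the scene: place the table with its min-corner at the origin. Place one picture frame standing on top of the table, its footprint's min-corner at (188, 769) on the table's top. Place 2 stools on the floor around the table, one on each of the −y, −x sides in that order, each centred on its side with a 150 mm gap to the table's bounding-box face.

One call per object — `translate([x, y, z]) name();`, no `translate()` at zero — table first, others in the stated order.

table();
translate([188, 769, 728]) picture_frame();
translate([223, -493, 0]) stool();
translate([-473, 327, 0]) stool();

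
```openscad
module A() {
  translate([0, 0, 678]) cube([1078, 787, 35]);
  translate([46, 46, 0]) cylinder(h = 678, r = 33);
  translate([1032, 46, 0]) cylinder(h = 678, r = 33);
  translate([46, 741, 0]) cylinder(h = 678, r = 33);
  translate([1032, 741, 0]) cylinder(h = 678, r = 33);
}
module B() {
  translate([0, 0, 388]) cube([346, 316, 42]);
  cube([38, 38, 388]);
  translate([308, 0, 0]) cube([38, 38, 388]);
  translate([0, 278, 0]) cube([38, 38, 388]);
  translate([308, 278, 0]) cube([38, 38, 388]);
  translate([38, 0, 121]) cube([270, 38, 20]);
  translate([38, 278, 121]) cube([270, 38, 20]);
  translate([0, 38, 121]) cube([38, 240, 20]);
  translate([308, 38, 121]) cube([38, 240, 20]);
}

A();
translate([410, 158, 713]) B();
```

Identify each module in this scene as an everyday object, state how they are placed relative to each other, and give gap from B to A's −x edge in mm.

The stool's min-x is at 410; the table's min-x is 0; gap = 410 mm.

A is a table. B is a stool. The stool is on top of the table. The gap from the stool to the table's −x edge is 410 mm.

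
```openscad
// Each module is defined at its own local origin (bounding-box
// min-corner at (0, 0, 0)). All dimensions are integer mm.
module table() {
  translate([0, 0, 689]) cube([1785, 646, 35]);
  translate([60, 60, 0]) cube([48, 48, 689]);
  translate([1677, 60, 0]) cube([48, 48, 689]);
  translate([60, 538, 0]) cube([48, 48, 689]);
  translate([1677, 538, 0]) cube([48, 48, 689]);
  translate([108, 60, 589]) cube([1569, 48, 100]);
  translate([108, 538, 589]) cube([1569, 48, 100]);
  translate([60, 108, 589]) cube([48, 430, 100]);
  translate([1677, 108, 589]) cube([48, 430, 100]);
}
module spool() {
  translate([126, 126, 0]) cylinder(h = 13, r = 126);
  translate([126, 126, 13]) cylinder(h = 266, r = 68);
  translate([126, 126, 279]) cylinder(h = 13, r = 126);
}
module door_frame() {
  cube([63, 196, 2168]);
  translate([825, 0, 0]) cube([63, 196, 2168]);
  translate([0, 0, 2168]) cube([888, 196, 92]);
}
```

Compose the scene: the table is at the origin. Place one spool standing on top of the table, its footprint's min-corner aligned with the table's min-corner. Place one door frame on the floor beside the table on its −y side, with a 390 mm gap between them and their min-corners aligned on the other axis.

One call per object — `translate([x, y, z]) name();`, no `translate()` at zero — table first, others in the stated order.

table();
translate([0, 0, 724]) spool();
translate([0, -586, 0]) door_frame();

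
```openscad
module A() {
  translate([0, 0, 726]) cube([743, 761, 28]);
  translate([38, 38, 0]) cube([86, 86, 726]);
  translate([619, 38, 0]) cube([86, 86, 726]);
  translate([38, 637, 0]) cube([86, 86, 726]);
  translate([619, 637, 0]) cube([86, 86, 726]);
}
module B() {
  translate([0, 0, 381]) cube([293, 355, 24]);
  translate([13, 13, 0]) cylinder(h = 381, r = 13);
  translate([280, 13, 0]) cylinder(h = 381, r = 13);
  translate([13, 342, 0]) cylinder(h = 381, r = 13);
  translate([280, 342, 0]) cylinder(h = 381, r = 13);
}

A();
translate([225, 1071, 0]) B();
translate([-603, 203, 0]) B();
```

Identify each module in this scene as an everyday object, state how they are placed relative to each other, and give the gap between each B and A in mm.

Each stool's nearest face is 310 mm from the table's bounding box.

A is a table. B is a stool. Two stools sit around the table at the +y, −x sides. The gap between each stool and the table is 310 mm.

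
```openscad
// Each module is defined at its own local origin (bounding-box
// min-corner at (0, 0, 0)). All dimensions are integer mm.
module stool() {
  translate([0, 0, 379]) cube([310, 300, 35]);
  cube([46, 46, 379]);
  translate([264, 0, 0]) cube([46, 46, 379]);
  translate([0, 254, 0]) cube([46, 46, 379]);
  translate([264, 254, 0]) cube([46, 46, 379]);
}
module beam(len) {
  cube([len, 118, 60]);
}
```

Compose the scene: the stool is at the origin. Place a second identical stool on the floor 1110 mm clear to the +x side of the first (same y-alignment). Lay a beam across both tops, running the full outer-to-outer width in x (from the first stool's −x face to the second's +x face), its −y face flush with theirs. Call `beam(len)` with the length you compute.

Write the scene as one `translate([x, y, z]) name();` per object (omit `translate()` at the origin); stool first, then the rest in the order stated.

stool();
translate([1420, 0, 0]) stool();
translate([0, 0, 414]) beam(1730);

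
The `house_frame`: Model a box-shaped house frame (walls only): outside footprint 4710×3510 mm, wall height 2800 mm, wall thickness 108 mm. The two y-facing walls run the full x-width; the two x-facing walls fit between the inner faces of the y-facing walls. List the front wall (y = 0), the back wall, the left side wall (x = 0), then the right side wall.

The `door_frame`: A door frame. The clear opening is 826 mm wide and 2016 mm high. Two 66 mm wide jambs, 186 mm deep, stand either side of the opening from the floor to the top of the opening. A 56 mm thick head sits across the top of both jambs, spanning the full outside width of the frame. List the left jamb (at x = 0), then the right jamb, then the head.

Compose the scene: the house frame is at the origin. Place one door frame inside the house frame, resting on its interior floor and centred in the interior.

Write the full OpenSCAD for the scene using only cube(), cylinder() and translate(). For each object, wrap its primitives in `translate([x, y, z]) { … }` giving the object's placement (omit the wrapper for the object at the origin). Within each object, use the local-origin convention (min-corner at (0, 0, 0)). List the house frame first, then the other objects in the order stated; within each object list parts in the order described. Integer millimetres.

cube([4710, 108, 2800]);
translate([0, 3402, 0]) cube([4710, 108, 2800]);
translate([0, 108, 0]) cube([108, 3294, 2800]);
translate([4602, 108, 0]) cube([108, 3294, 2800]);
translate([1876, 1662, 0]) {
  cube([66, 186, 2016]);
  translate([892, 0, 0]) cube([66, 186, 2016]);
  translate([0, 0, 2016]) cube([958, 186, 56]);
}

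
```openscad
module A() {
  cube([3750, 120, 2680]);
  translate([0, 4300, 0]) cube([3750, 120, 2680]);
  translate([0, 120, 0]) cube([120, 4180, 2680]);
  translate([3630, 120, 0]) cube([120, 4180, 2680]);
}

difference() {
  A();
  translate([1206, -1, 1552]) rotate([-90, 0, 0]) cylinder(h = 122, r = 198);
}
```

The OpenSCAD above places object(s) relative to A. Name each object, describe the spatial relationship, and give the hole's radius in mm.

The subtracted cylinder has r = 198 mm.

A is a house frame. The house frame has a circular hole through its front wall. The hole's radius is 198 mm.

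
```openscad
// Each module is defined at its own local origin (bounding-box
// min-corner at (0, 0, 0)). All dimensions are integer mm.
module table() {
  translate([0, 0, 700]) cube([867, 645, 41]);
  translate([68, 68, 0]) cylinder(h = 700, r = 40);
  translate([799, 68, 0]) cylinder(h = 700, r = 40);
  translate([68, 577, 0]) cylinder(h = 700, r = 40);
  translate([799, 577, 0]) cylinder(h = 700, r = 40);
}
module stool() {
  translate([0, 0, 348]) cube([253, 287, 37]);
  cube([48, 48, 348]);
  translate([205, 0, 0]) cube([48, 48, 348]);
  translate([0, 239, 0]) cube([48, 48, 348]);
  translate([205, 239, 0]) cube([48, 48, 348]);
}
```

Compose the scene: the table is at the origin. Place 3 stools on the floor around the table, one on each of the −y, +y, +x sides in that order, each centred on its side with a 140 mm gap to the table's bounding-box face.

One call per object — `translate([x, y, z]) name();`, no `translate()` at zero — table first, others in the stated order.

table();
translate([307, -427, 0]) stool();
translate([307, 785, 0]) stool();
translate([1007, 179, 0]) stool();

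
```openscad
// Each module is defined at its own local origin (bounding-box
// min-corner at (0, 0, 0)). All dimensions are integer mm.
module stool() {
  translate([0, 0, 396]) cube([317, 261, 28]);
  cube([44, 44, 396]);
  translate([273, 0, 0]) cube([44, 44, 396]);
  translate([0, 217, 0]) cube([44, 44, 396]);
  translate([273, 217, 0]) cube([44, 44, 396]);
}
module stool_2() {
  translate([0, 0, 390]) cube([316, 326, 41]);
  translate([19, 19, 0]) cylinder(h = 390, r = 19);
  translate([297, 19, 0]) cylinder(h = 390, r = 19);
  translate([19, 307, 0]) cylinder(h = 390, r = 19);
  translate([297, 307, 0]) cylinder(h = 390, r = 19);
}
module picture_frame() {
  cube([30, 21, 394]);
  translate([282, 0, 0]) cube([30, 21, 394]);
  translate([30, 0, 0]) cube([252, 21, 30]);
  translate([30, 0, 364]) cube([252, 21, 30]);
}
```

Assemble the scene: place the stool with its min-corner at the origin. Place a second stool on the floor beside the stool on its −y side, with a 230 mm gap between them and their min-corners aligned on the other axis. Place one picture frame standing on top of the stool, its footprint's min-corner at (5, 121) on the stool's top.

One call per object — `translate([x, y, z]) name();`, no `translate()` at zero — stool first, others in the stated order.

stool();
translate([0, -556, 0]) stool_2();
translate([5, 121, 424]) picture_frame();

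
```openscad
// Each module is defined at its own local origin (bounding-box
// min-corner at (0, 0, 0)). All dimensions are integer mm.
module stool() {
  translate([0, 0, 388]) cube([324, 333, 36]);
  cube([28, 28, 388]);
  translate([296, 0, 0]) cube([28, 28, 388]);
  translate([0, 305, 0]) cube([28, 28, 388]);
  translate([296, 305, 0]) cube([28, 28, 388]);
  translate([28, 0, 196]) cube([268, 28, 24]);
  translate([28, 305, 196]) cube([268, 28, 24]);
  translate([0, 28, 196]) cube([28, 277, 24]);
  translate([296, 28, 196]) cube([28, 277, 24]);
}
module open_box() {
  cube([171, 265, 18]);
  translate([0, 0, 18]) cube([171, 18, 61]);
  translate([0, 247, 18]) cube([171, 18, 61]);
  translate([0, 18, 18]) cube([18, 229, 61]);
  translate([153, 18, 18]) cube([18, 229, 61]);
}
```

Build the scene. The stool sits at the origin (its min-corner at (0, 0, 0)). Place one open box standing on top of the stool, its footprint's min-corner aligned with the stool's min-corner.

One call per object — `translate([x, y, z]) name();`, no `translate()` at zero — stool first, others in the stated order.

stool();
translate([0, 0, 424]) open_box();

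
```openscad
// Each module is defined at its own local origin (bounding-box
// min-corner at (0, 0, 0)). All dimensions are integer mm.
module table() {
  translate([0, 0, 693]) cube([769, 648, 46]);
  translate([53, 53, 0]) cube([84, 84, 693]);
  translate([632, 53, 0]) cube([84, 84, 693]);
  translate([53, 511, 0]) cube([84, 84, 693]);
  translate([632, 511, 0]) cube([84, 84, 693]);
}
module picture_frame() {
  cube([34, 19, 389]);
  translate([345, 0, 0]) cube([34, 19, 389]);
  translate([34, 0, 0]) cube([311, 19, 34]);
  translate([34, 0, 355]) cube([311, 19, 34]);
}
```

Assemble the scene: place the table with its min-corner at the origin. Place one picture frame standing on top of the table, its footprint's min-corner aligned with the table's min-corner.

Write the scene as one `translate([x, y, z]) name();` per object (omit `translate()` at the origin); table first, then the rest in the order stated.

table();
translate([0, 0, 739]) picture_frame();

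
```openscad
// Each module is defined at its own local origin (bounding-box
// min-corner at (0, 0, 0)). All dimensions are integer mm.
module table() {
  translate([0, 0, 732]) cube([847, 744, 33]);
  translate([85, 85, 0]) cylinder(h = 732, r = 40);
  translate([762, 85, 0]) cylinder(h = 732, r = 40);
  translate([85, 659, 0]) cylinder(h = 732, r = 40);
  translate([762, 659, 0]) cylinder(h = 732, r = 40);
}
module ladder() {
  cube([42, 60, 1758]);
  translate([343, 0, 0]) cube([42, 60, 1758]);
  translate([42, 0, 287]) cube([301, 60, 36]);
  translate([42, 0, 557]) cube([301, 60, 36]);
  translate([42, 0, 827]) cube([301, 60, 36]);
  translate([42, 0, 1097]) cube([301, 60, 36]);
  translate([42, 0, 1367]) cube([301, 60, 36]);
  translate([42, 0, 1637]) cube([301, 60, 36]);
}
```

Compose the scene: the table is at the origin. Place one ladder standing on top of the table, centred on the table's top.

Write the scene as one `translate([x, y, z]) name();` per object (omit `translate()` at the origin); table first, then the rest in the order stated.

table();
translate([231, 342, 765]) ladder();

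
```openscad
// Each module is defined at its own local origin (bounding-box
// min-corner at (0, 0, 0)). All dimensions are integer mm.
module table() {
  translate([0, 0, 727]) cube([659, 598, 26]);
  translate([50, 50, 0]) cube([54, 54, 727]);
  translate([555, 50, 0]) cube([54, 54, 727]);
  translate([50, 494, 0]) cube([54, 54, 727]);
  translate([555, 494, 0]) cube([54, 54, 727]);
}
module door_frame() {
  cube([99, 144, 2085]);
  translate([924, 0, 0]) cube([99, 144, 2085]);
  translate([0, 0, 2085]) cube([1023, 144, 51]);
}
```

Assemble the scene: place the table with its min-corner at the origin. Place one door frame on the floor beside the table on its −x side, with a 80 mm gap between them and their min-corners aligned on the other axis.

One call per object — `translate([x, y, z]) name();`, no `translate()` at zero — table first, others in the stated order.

table();
translate([-1103, 0, 0]) door_frame();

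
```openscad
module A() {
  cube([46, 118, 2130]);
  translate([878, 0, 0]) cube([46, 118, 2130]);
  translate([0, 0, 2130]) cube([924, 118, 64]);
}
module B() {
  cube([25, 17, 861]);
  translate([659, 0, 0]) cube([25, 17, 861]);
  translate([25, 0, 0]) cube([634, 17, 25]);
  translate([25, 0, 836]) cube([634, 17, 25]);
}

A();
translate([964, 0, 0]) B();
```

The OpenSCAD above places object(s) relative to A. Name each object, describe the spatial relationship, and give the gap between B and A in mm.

A is a door frame. B is a picture frame. The picture frame is on the floor beside the door frame on its +x side. The gap between the picture frame and the door frame is 40 mm.

The picture frame's nearest face is 40 mm from the door frame's +x face.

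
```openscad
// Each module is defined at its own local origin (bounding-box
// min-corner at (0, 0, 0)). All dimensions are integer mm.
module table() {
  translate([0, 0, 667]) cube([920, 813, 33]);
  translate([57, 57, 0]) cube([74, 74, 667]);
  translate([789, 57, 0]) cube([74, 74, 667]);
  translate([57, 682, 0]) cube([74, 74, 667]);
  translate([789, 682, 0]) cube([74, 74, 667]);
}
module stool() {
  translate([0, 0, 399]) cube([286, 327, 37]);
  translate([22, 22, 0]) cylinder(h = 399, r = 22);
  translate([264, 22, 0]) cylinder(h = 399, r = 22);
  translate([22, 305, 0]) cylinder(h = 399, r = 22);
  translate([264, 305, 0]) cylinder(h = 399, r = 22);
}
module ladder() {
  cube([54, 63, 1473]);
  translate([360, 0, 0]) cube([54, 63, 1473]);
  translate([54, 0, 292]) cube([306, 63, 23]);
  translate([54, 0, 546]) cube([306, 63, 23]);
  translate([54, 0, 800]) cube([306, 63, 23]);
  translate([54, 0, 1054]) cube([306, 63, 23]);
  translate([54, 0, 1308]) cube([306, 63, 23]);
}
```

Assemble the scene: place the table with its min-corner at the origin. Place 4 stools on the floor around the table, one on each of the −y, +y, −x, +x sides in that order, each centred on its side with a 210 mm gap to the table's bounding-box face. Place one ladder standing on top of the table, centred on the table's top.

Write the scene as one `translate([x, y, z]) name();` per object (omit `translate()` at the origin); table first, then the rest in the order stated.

table();
translate([317, -537, 0]) stool();
translate([317, 1023, 0]) stool();
translate([-496, 243, 0]) stool();
translate([1130, 243, 0]) stool();
translate([253, 375, 700]) ladder();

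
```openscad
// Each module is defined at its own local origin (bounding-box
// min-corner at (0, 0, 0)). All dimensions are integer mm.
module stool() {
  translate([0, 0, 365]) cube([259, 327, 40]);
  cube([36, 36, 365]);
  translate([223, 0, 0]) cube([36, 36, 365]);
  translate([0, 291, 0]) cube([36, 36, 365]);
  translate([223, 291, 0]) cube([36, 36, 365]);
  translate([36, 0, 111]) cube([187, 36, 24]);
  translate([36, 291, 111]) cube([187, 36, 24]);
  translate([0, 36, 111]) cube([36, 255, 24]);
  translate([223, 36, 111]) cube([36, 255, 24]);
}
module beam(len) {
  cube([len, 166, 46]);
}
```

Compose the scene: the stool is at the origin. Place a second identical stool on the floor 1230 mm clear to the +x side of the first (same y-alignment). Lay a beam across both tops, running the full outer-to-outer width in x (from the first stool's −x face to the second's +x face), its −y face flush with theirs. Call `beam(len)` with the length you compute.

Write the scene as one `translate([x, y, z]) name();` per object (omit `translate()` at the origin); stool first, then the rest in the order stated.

stool();
translate([1489, 0, 0]) stool();
translate([0, 0, 405]) beam(1748);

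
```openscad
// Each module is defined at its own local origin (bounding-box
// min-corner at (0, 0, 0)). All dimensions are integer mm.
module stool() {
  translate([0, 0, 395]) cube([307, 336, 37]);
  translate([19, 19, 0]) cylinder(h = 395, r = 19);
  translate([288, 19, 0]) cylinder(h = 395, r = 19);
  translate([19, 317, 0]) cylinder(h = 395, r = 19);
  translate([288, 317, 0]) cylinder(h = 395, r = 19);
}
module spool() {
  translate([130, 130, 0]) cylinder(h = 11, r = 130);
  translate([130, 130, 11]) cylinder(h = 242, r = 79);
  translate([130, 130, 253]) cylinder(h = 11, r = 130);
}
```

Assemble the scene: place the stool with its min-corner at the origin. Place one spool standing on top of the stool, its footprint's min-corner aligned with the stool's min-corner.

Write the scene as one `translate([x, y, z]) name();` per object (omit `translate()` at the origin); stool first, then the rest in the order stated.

stool();
translate([0, 0, 432]) spool();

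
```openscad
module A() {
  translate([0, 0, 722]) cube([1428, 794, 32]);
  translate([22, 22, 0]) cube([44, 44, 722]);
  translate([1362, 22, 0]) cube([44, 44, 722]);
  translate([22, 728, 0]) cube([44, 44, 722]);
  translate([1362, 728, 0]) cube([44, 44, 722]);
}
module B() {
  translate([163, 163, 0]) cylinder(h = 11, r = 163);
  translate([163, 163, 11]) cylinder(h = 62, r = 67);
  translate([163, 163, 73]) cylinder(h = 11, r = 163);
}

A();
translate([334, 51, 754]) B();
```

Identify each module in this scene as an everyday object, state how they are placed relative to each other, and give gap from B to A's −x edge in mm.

A is a table. B is a spool. The spool is on top of the table. The gap from the spool to the table's −x edge is 334 mm.

The spool's min-x is at 334; the table's min-x is 0; gap = 334 mm.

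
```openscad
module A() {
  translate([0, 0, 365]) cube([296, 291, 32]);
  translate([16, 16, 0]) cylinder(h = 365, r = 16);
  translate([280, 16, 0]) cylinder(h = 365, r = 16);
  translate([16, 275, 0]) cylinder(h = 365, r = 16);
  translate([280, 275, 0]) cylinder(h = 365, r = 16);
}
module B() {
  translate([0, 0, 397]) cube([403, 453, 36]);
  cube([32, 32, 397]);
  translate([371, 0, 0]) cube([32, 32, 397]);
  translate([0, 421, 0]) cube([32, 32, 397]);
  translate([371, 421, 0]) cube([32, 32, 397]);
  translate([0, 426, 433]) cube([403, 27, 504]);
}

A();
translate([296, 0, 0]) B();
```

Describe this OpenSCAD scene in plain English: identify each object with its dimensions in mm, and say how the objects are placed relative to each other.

A is a simple wooden stool: a rectangular seat 296 mm (x) by 291 mm (y), 32 mm thick, top face at z = 397 mm, on four round legs, each 32 mm in diameter. The legs rest on z = 0, each leg's axis is inset half a diameter from the nearest pair of seat edges (so the leg's bounding box is flush with the corner).

B is a chair. The seat is a 403×453×36 mm slab with its top at z = 433 mm, on four 32×32 mm corner legs (flush with the seat edges, standing on z = 0). A flat backrest 27 mm thick, 504 mm tall, spans the full seat width and rises from the seat top along its +y edge, rear face flush with the rear of the seat.

The chair is against the stool's +x side, with their −y faces flush.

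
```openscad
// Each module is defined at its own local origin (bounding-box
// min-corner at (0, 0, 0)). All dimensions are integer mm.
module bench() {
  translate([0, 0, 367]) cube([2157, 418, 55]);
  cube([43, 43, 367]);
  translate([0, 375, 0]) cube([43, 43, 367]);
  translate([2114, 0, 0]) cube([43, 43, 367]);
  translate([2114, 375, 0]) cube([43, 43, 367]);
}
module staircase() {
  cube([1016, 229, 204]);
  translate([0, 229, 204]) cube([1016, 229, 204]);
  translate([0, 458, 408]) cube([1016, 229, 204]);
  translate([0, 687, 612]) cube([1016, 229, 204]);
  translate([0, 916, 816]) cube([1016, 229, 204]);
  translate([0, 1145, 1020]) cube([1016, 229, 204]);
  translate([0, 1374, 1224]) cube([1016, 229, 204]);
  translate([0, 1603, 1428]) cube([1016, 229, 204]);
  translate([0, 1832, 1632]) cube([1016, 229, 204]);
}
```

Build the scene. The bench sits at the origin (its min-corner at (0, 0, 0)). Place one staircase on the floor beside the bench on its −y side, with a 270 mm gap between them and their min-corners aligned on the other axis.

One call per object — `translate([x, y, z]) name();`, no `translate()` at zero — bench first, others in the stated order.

bench();
translate([0, -2331, 0]) staircase();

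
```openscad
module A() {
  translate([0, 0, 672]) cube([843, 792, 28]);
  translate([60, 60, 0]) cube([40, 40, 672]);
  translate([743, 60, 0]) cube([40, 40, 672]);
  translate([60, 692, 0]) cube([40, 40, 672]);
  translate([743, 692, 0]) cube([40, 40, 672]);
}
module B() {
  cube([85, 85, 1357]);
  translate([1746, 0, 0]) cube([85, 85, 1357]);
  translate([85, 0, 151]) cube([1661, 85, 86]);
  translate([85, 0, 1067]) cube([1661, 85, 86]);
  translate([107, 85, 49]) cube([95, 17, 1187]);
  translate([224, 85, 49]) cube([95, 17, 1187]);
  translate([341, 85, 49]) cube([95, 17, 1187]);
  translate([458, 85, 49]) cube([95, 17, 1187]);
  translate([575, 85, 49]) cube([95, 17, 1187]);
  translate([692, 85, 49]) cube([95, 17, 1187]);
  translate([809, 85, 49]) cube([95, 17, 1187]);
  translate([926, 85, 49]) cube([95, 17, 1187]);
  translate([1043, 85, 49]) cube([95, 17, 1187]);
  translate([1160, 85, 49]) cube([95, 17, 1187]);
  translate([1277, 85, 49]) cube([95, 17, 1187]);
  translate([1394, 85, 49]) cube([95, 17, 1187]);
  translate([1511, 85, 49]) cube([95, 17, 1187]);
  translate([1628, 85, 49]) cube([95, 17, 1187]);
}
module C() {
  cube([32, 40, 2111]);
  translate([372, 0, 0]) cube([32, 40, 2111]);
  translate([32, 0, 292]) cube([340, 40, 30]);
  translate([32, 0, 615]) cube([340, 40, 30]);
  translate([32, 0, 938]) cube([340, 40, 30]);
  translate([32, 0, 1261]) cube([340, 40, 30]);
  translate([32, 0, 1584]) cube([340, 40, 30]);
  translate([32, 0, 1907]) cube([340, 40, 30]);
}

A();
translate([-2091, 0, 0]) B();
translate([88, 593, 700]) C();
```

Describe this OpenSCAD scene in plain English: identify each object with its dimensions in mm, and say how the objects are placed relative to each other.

A is a table: top 843 mm (x) × 792 mm (y), 28 mm thick, upper face at z = 700 mm, on four 40×40 mm square legs, each inset 60 mm from the nearest pair of top edges, running from z = 0 to the bottom of the top.

B is a fence section. Two 85×85 mm posts, 1357 mm tall, stand on the floor with a clear span of 1661 mm between their inner faces. Two horizontal rails of 85×86 mm section span the gap between the posts with their undersides at z = 151 mm and z = 1067 mm, flush with the posts' −y face. 14 pickets, each 95 mm wide, 17 mm thick and 1187 mm tall, are fixed to the +y face of the rails with their bottoms at z = 49 mm, evenly spaced across the span with equal gaps (rounded down to the nearest mm) at the −x end and between each pair — any rounding remainder accumulates at the +x end.

C is a wooden ladder with two side rails of 32×40 mm section and 2111 mm height, set 404 mm apart overall. Between them run 6 rectangular rungs (40 mm deep, 30 mm thick), front faces flush with the rails' −y face. The bottom of the first rung is 292 mm above the floor and each subsequent rung is 323 mm higher than the one below.

The fence section is on the floor beside the table on its −x side. The ladder is on top of the table.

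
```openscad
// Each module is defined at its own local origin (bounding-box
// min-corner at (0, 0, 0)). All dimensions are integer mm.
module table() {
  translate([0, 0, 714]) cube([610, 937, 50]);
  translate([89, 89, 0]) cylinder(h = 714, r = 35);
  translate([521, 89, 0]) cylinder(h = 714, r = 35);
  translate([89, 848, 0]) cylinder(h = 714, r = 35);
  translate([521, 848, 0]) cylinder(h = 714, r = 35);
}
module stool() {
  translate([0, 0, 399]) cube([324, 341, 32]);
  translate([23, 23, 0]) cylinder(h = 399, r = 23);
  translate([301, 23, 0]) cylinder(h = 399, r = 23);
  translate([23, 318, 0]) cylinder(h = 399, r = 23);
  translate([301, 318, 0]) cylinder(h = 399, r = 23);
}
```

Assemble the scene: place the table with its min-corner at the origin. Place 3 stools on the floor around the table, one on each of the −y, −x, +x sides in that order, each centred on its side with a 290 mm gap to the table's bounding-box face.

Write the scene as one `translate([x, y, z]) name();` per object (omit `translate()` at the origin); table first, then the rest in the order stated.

table();
translate([143, -631, 0]) stool();
translate([-614, 298, 0]) stool();
translate([900, 298, 0]) stool();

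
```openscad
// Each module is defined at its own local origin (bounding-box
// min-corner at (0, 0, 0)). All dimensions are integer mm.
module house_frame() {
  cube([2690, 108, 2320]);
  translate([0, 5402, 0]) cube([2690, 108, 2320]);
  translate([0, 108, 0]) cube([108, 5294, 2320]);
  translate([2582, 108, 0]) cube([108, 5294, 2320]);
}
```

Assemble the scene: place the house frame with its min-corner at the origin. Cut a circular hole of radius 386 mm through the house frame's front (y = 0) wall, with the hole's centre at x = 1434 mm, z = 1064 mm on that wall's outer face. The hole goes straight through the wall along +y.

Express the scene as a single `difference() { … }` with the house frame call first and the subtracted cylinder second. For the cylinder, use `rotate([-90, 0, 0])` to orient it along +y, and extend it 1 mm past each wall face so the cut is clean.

difference() {
  house_frame();
  translate([1434, -1, 1064]) rotate([-90, 0, 0]) cylinder(h = 110, r = 386);
}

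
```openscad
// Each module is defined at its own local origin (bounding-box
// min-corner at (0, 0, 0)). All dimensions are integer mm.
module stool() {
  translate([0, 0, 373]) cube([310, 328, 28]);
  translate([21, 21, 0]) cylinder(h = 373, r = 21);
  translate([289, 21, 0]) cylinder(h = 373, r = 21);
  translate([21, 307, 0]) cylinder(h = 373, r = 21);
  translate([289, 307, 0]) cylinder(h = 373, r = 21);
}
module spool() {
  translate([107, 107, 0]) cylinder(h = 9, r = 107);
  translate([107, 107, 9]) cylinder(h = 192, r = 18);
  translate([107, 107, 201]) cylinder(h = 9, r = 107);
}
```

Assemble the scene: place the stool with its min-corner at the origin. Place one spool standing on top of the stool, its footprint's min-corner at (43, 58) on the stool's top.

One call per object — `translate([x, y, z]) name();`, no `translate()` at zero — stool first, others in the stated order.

stool();
translate([43, 58, 401]) spool();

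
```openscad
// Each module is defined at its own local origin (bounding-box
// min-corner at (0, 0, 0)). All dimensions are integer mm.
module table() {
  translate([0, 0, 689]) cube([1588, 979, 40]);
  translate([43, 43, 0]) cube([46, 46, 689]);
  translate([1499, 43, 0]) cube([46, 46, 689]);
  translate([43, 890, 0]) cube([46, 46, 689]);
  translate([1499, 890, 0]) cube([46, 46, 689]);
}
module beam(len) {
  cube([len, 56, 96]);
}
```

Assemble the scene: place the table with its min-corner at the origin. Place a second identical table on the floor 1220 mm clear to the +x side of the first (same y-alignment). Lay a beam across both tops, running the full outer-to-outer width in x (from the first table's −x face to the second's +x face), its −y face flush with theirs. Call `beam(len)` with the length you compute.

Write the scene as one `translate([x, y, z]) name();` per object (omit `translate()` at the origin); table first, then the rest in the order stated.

table();
translate([2808, 0, 0]) table();
translate([0, 0, 729]) beam(4396);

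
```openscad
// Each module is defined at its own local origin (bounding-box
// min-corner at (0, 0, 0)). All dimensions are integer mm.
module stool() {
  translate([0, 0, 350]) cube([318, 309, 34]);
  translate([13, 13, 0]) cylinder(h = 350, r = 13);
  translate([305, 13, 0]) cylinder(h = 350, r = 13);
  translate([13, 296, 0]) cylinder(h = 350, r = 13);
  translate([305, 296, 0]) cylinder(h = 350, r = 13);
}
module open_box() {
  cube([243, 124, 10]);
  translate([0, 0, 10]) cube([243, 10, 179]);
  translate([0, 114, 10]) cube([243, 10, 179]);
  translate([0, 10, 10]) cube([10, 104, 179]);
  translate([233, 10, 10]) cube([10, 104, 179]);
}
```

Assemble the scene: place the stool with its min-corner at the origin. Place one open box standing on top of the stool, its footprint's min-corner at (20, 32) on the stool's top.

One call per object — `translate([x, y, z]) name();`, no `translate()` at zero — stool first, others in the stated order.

stool();
translate([20, 32, 384]) open_box();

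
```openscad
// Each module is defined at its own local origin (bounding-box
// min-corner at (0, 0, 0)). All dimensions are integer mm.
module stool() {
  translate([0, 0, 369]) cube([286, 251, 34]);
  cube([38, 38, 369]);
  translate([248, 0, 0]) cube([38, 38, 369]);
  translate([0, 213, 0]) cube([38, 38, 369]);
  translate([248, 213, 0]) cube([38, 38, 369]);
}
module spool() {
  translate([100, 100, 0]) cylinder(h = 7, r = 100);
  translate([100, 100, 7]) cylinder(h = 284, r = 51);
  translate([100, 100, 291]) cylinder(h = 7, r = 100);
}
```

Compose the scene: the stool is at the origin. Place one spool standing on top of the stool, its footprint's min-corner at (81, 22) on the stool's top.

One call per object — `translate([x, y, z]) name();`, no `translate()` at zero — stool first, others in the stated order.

stool();
translate([81, 22, 403]) spool();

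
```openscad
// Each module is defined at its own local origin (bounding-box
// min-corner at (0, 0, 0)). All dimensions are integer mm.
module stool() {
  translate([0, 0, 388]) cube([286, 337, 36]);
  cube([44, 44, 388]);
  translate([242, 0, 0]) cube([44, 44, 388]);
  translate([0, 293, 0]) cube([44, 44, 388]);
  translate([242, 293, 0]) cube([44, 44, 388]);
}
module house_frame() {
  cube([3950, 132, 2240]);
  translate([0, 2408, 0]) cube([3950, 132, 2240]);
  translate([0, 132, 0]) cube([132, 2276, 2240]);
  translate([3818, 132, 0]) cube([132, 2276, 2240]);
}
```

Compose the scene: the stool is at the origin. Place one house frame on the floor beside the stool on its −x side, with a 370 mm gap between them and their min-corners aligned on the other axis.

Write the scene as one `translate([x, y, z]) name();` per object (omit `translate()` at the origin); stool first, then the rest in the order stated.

stool();
translate([-4320, 0, 0]) house_frame();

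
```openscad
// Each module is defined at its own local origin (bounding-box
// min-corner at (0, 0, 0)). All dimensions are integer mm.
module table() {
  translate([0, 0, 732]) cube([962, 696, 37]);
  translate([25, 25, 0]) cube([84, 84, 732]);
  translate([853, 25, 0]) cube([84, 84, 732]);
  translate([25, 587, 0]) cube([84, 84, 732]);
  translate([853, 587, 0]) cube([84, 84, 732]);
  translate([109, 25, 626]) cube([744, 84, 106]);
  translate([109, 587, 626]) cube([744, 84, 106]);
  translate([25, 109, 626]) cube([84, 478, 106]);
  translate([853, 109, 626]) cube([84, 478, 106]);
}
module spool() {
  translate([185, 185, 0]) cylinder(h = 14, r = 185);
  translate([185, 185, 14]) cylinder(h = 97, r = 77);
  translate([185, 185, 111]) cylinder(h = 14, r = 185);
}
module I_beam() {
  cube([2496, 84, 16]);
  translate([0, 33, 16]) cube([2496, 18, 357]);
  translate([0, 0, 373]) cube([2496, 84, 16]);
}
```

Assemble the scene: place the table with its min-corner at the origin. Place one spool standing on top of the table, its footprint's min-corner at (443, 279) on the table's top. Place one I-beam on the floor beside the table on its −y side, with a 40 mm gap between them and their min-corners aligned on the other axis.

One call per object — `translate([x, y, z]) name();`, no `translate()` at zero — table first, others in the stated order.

table();
translate([443, 279, 769]) spool();
translate([0, -124, 0]) I_beam();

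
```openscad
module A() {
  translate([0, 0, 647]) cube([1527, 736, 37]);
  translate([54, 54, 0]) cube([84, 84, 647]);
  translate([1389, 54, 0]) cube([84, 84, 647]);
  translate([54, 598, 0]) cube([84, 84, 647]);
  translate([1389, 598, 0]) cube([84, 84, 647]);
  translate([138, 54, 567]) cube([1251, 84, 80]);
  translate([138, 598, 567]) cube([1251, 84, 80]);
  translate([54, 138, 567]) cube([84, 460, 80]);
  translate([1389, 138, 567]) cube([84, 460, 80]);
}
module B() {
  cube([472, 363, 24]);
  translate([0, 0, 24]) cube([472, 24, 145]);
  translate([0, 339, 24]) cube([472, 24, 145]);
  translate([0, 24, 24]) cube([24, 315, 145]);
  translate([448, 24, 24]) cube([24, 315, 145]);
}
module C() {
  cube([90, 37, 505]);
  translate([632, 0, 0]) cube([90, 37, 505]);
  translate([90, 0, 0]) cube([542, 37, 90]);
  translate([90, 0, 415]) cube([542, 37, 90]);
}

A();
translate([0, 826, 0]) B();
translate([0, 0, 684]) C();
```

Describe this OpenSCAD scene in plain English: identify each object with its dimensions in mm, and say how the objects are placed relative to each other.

A is a rectangular dining table. The top is 1527×736×37 mm with its upper surface at z = 684 mm. It stands on four 84×84 mm square legs, each inset 54 mm from the nearest pair of top edges, running from the floor to the underside of the top. Four apron rails, 84 mm thick and 80 mm tall, run between adjacent legs with their top edges flush with the underside of the top and their outer faces flush with the legs' outer faces.

B is an open storage box with external size 472×363×169 mm and wall thickness 24 mm (the base is also 24 mm thick). The base covers the whole footprint; the four walls stand on the base, with the y-facing walls full-width and the x-facing walls fitting between their inner faces.

C is a rectangular picture frame lying in the x–z plane (depth along y). The opening is 542 mm wide (x) by 325 mm tall (z), surrounded by a border 90 mm wide on all four sides. The frame is 37 mm deep and is made of two full-height vertical stiles with two horizontal rails fitted between them.

The open box is on the floor beside the table on its +y side. The picture frame is on top of the table.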